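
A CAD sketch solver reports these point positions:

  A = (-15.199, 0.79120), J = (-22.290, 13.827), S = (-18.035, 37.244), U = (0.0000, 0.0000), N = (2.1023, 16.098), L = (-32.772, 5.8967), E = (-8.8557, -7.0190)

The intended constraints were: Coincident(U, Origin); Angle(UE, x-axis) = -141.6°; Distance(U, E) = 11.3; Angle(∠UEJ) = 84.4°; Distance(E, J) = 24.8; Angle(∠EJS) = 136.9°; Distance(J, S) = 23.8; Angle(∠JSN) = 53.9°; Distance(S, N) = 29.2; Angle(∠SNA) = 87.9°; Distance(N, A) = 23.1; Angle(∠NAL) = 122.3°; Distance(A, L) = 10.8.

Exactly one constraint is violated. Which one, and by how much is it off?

Distance(A, L) = 10.8 — off by 7.50.

U = (0.00, 0.00) ✓; UE at -141.6° ✓; |UE| = 11.30 ✓; ∠UEJ = 84.40° ✓; |EJ| = 24.80 ✓; ∠EJS = 136.9° ✓; |JS| = 23.80 ✓; ∠JSN = 53.90° ✓; |SN| = 29.20 ✓; ∠SNA = 87.90° ✓; |NA| = 23.10 ✓; ∠NAL = 122.3° ✓; |AL| = 18.30 ✗.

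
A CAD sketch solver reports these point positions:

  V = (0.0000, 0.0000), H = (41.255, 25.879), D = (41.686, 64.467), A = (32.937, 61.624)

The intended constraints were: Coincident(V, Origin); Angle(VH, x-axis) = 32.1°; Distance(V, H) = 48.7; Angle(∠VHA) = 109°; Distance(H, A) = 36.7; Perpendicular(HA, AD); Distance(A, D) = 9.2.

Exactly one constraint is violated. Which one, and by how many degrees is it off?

Perpendicular(HA, AD) — off by 4.90°.

V = (0.00, 0.00) ✓; VH at 32.10° ✓; |VH| = 48.70 ✓; ∠VHA = 109.0° ✓; |HA| = 36.70 ✓; ∠(HA, AD) = 85.10° ✗; |AD| = 9.199 ✓.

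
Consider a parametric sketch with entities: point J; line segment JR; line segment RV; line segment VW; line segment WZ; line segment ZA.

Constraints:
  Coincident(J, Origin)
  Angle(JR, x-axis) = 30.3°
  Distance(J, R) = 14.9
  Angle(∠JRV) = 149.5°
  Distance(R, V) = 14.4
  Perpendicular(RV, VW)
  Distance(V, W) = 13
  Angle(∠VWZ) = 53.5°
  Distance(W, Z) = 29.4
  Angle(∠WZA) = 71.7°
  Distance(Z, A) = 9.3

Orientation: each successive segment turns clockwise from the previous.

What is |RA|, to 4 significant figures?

9.983

J is at the origin; JR runs at 30.3° with length 14.9, so R = (12.86, 7.517). ∠JRV = 149.5° gives RV at -0.2000° from the x-axis; with |RV| = 14.4, V = (27.26, 7.467). RV ⟂ VW, so VW runs at -90.20°; with |VW| = 13.0, W = (27.22, -5.533). ∠VWZ = 53.5° gives WZ at 143.3° from the x-axis; with |WZ| = 29.4, Z = (3.647, 12.04). ∠WZA = 71.7° gives ZA at 35.00° from the x-axis; with |ZA| = 9.3, A = (11.27, 17.37). Then |RA| = |A − R| = 9.983.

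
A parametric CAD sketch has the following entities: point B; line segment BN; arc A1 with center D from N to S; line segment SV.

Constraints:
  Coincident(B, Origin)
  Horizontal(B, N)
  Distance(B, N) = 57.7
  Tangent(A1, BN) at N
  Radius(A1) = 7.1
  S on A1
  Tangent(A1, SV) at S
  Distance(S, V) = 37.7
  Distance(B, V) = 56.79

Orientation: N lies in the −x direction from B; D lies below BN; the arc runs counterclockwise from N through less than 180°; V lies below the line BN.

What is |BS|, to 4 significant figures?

64.26

B is at the origin; BN is horizontal with |BN| = 57.7 and N on the −x side, so N = (-57.70, 0.000). A1 meets BN tangentially, so DN is at right angles to BN, so D = N + (0, -7.1) = (-57.70, -7.100). Since DS ⟂ SV (tangency), |DV| = √(7.1² + 37.7²) = 38.36 regardless of where S sits on A1. So V lies on both circle(B, 56.79) and circle(D, 38.36); the below-BN intersection is V = (-39.45, -40.85). S is the foot of the tangent from V: S = (-63.21, -11.57).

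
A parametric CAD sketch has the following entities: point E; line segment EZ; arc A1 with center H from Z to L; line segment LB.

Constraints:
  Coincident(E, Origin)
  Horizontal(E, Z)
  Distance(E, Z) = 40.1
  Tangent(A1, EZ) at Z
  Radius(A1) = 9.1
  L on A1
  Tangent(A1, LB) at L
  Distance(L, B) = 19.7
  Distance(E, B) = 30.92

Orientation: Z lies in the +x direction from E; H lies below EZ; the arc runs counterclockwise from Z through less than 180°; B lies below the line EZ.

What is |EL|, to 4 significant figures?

32.57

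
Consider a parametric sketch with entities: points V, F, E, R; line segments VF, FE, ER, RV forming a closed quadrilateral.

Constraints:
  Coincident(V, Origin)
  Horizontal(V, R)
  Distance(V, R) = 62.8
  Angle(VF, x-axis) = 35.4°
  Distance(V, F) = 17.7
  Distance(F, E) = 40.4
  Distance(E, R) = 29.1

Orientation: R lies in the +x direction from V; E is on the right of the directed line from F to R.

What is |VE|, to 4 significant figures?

45.93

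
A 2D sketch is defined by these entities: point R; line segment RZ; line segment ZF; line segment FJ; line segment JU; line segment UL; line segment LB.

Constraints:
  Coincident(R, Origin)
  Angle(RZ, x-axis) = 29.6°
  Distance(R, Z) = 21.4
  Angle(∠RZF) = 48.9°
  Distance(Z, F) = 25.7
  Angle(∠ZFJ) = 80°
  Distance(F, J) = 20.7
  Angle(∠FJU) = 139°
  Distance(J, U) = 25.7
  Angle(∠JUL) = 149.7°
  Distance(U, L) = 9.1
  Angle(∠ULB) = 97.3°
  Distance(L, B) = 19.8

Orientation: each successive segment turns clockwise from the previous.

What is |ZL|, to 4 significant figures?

38.55

∠FJU = 139.0° gives JU at 117.5° from the x-axis; with |JU| = 25.7, U = (-17.64, 15.77). ∠JUL = 149.7° gives UL at 87.20° from the x-axis; with |UL| = 9.1, L = (-17.20, 24.86). Then |ZL| = |L − Z| = 38.55.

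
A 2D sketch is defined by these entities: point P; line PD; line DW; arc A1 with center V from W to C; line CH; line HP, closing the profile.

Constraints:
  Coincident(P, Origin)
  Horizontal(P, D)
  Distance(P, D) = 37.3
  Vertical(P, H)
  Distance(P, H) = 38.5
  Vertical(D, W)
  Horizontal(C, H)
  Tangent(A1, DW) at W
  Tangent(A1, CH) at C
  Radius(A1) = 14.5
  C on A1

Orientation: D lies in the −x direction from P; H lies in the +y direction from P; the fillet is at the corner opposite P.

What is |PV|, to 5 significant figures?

33.103

P is at the origin; PD is horizontal with |PD| = 37.3 and D on the −x side, so D = (-37.300, 0.0000). P and H share the same x with |PH| = 38.5 and H on the +y side, so H = (0.0000, 38.500). The virtual corner opposite P is at (-37.300, 38.500). Since A1 is tangent to DW there, VW ⟂ DW and A1 meets CH tangentially, so VC is at right angles to CH, with radius 14.5, so the center V sits 14.5 in from both sides at V = (-22.800, 24.000). Then |PV| = |V − P| = 33.103.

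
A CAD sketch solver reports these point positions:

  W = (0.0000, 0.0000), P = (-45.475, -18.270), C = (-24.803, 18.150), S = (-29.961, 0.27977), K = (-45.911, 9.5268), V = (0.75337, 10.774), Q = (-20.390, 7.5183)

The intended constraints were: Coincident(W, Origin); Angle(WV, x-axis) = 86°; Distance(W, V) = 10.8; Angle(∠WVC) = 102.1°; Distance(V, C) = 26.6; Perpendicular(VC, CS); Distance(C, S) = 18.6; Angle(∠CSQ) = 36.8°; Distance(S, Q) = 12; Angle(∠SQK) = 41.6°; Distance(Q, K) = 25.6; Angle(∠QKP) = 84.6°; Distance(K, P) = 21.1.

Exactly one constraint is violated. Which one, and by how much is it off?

Distance(K, P) = 21.1 — off by 6.70.

W = (0.00, 0.00) ✓; WV at 86.00° ✓; |WV| = 10.80 ✓; ∠WVC = 102.1° ✓; |VC| = 26.60 ✓; ∠(VC, CS) = 90.00° ✓; |CS| = 18.60 ✓; ∠CSQ = 36.80° ✓; |SQ| = 12.00 ✓; ∠SQK = 41.60° ✓; |QK| = 25.60 ✓; ∠QKP = 84.60° ✓; |KP| = 27.80 ✗.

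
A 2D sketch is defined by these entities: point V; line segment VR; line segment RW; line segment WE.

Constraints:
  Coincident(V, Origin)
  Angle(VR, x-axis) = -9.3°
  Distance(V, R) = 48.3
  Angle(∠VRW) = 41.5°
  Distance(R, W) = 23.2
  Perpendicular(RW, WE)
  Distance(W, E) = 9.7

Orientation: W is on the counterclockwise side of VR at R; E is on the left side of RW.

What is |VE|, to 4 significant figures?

25.80

∠VRW = 41.5°, so RW runs at -9.3° + (180° − 41.5°) = 129.2° from the x-axis; with |RW| = 23.2, W = R + 23.2·(cos 129.2°, sin 129.2°) = (33.00, 10.17). RW ⟂ WE; with |WE| = 9.7 on the left of RW, E = W + 9.7·(-0.7749, -0.6320) = (25.49, 4.043). Then |VE| = |E − V| = 25.80.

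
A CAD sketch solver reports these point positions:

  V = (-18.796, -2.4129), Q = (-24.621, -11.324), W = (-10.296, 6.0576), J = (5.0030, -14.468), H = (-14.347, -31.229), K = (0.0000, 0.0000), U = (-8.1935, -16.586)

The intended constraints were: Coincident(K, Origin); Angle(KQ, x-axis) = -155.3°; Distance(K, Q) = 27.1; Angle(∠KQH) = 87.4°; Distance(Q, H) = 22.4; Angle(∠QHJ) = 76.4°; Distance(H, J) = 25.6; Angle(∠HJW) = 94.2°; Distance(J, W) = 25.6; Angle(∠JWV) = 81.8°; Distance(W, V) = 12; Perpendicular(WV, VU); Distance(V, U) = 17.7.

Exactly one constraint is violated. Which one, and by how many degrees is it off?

Perpendicular(WV, VU) — off by 8.10°.

K = (0.00, 0.00) ✓; KQ at -155.3° ✓; |KQ| = 27.10 ✓; ∠KQH = 87.40° ✓; |QH| = 22.40 ✓; ∠QHJ = 76.40° ✓; |HJ| = 25.60 ✓; ∠HJW = 94.20° ✓; |JW| = 25.60 ✓; ∠JWV = 81.80° ✓; |WV| = 12.00 ✓; ∠(WV, VU) = 81.90° ✗; |VU| = 17.70 ✓.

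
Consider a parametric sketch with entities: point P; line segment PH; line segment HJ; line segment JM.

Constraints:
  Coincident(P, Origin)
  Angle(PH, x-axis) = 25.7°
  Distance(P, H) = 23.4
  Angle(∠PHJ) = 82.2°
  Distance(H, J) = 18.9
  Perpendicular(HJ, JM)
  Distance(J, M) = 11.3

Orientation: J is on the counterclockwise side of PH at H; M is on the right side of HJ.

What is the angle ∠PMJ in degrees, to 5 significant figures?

24.513°

P is at the origin; PH runs at 25.7° with length 23.4, so H = 23.4·(cos 25.7°, sin 25.7°) = (21.085, 10.148). ∠PHJ = 82.2°, so HJ runs at 25.7° + (180° − 82.2°) = 123.50° from the x-axis; with |HJ| = 18.9, J = H + 18.9·(cos 123.50°, sin 123.50°) = (10.654, 25.908). The perpendicularity gives JM at right angles to HJ; with |JM| = 11.3 on the right of HJ, M = J + 11.3·(0.83389, 0.55194) = (20.077, 32.145). Then cos ∠PMJ = MP·MJ / (|MP||MJ|), giving 24.513°.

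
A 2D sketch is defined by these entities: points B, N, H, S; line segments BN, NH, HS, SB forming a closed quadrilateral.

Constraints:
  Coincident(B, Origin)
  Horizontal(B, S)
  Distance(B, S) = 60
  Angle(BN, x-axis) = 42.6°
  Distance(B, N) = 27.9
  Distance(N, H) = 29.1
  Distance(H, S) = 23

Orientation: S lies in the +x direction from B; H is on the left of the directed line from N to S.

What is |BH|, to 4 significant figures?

53.67

Checks: B.y = 0.00, S.y = 0.00 ✓; |NH| = 29.10 ✓; |HS| = 23.00 ✓.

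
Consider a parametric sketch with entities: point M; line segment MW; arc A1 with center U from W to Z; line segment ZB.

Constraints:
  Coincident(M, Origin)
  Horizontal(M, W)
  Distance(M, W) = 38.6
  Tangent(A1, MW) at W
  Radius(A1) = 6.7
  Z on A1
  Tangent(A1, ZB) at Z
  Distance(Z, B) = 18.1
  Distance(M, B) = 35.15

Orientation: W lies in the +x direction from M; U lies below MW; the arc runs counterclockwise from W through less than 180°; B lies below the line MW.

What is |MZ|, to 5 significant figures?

32.522

M is at the origin; MW is horizontal with |MW| = 38.6 and W on the +x side, so W = (38.600, 0.0000). Since A1 is tangent to MW there, UW ⟂ MW, so U = W + (0, -6.7) = (38.600, -6.7000). Since UZ ⟂ ZB (tangency), |UB| = √(6.7² + 18.1²) = 19.300 regardless of where Z sits on A1. So B lies on both circle(M, 35.15) and circle(U, 19.300); the below-MW intersection is B = (27.195, -22.270). Z is the foot of the tangent from B: Z = (32.157, -4.8634).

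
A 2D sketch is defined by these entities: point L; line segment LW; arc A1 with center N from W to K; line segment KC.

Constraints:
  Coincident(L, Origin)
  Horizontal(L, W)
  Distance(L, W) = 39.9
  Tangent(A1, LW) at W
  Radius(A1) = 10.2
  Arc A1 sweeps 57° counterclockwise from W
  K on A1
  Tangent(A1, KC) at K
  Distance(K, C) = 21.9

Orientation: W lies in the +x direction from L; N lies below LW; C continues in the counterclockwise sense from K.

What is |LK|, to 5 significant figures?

31.688

L is at the origin; LW is horizontal with |LW| = 39.9 and W on the +x side, so W = (39.900, 0.0000). A1 meets LW tangentially, so NW is at right angles to LW, so N = W + (0, -10.2) = (39.900, -10.200). On A1, W sits at bearing 90° from N; a 57° counterclockwise sweep puts K at bearing 147°, so K = N + 10.2·(cos 147°, sin 147°) = (31.346, -4.6447). Then |LK| = |K − L| = 31.688.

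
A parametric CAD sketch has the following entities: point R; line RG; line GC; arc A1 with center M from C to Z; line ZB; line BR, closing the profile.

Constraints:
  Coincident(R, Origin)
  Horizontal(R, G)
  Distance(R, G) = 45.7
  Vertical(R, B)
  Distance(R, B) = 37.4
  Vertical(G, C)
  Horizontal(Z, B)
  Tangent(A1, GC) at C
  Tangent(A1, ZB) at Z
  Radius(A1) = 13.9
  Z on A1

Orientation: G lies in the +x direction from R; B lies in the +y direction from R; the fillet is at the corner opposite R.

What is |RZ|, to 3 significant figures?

49.1

R is at the origin; RG is horizontal with |RG| = 45.7 and G on the +x side, so G = (45.7, 0.00). R and B share the same x with |RB| = 37.4 and B on the +y side, so B = (0.00, 37.4). The virtual corner opposite R is at (45.7, 37.4). Since A1 is tangent to GC there, MC ⟂ GC and tangency of A1 to ZB means the radius MZ is perpendicular to ZB, with radius 13.9, so the center M sits 13.9 in from both sides at M = (31.8, 23.5). That places the tangent points at C = (45.7, 23.5) on GC and Z = (31.8, 37.4) on ZB. Then |RZ| = |Z − R| = 49.1.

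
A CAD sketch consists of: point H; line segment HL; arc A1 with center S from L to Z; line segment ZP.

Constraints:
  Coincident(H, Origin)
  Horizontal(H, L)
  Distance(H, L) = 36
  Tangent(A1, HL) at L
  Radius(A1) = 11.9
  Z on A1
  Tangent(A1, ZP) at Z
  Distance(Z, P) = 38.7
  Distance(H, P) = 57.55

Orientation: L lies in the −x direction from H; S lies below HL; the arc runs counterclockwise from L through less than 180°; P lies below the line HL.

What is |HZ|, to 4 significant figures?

49.59

Checks: |SZ| = 11.90 ✓; ∠(SZ, ZP) = 90.00° ✓; |ZP| = 38.70 ✓; |HP| = 57.55 ✓.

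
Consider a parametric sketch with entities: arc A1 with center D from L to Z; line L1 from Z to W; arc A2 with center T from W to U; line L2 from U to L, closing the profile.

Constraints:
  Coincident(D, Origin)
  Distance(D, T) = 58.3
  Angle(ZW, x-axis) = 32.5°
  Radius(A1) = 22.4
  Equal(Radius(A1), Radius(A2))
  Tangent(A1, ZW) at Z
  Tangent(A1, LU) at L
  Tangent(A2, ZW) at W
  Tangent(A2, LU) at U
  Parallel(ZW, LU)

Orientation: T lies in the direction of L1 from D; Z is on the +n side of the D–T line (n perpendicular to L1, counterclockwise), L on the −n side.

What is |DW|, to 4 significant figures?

62.46

Tangency of A1 to both parallel lines with radius 22.4 puts Z and L at D ± 22.4·n: Z = (-12.04, 18.89), L = (12.04, -18.89). Equal radii place W and U the same way about T: W = T + 22.4·n = (37.13, 50.22), U = T − 22.4·n = (61.21, 12.43). Then |DW| = |W − D| = 62.46.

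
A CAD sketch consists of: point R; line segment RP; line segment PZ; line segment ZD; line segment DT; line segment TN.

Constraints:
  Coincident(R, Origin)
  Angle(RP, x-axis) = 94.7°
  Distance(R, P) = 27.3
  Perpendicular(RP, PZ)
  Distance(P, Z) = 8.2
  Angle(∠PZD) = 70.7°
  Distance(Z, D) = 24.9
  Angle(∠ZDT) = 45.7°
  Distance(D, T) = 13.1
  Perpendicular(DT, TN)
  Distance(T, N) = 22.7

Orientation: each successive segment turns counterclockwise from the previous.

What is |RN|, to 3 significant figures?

29.4

∠ZDT = 45.7° gives DT at 68.3° from the x-axis; with |DT| = 13.1, T = (4.56, 16.0). The perpendicularity gives TN at right angles to DT, so TN runs at 158°; with |TN| = 22.7, N = (-16.5, 24.4). Then |RN| = |N − R| = 29.4.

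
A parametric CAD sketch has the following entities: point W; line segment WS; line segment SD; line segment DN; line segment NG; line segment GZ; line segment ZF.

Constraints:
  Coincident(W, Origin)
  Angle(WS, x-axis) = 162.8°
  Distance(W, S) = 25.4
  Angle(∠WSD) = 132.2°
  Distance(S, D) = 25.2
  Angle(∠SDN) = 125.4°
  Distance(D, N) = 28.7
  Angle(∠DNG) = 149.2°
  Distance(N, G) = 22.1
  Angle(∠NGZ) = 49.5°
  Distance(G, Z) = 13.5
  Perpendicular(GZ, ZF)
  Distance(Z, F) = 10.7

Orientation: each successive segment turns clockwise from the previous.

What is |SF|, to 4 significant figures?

48.45

∠NGZ = 49.5° gives GZ at -100.9° from the x-axis; with |GZ| = 13.5, Z = (-4.075, 52.96). The perpendicularity gives ZF at right angles to GZ, so ZF runs at 169.1°; with |ZF| = 10.7, F = (-14.58, 54.99). Then |SF| = |F − S| = 48.45.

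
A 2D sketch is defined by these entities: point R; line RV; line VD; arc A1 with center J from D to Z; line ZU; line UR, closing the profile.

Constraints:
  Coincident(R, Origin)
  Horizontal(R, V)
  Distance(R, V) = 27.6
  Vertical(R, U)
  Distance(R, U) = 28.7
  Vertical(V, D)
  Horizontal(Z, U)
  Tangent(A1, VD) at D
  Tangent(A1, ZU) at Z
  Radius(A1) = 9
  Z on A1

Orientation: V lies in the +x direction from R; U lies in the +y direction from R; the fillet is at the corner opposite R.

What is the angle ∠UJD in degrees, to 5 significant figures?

154.18°

R is at the origin; R and V share the same y with |RV| = 27.6 and V on the +x side, so V = (27.600, 0.0000). R and U share the same x with |RU| = 28.7 and U on the +y side, so U = (0.0000, 28.700). The virtual corner opposite R is at (27.600, 28.700). The tangent condition forces JD to be normal to VD and tangency of A1 to ZU means the radius JZ is perpendicular to ZU, with radius 9.0, so the center J sits 9.0 in from both sides at J = (18.600, 19.700). That places the tangent points at D = (27.600, 19.700) on VD and Z = (18.600, 28.700) on ZU. Then cos ∠UJD = JU·JD / (|JU||JD|), giving 154.18°.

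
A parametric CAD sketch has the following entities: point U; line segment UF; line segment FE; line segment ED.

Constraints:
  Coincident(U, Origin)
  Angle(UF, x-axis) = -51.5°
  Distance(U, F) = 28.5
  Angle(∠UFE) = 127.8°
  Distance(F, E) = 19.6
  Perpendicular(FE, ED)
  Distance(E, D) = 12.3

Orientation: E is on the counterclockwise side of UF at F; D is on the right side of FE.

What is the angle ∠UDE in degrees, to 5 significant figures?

46.791°

U is at the origin; UF runs at -51.5° with length 28.5, so F = 28.5·(cos -51.5°, sin -51.5°) = (17.742, -22.304). ∠UFE = 127.8°, so FE runs at -51.5° + (180° − 127.8°) = 0.70000° from the x-axis; with |FE| = 19.6, E = F + 19.6·(cos 0.70000°, sin 0.70000°) = (37.340, -22.065). FE is perpendicular to ED; with |ED| = 12.3 on the right of FE, D = E + 12.3·(0.012217, -0.99993) = (37.490, -34.364). Then cos ∠UDE = DU·DE / (|DU||DE|), giving 46.791°.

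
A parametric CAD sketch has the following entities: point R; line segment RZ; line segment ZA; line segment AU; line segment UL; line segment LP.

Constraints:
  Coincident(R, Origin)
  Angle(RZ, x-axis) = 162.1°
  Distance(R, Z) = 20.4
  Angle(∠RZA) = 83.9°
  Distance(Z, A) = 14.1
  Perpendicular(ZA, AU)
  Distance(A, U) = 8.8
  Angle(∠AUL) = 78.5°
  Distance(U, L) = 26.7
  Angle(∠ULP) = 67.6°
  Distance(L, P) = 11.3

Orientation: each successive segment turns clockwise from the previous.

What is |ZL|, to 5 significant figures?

12.555

R is at the origin; RZ runs at 162.1° with length 20.4, so Z = (-19.413, 6.2701). ∠RZA = 83.9° gives ZA at 66.000° from the x-axis; with |ZA| = 14.1, A = (-13.678, 19.151). ZA is perpendicular to AU, so AU runs at -24.000°; with |AU| = 8.8, U = (-5.6383, 15.572). ∠AUL = 78.5° gives UL at -125.50° from the x-axis; with |UL| = 26.7, L = (-21.143, -6.1651). Then |ZL| = |L − Z| = 12.555.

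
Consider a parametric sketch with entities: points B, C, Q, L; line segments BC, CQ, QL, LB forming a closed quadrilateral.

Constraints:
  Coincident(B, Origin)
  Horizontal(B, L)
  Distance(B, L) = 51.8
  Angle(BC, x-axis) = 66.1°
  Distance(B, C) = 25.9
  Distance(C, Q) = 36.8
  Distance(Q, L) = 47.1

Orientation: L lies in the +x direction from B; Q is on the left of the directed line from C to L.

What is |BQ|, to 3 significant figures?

60.7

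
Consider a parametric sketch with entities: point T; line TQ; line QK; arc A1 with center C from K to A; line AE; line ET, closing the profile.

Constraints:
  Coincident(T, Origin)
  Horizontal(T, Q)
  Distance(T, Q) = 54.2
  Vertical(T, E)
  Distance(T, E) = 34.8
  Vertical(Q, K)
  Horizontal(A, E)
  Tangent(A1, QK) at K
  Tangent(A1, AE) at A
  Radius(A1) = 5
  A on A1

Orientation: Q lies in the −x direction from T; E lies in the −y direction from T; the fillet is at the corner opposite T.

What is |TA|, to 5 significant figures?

60.263

T is at the origin; T and Q share the same y with |TQ| = 54.2 and Q on the −x side, so Q = (-54.200, 0.0000). T and E share the same x with |TE| = 34.8 and E on the −y side, so E = (0.0000, -34.800). The virtual corner opposite T is at (-54.200, -34.800). Since A1 is tangent to QK there, CK ⟂ QK and the tangent condition forces CA to be normal to AE, with radius 5.0, so the center C sits 5.0 in from both sides at C = (-49.200, -29.800). That places the tangent points at K = (-54.200, -29.800) on QK and A = (-49.200, -34.800) on AE. Then |TA| = |A − T| = 60.263.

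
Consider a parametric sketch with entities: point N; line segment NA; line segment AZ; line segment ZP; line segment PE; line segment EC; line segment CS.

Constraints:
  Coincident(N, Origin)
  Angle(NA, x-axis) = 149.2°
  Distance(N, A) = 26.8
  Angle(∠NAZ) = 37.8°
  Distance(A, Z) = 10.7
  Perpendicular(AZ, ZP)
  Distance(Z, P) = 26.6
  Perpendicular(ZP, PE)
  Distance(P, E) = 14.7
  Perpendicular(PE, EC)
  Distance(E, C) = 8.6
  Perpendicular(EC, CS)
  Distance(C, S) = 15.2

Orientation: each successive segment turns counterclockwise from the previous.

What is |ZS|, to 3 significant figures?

18.0

N is at the origin; NA runs at 149.2° with length 26.8, so A = (-23.0, 13.7). ∠NAZ = 37.8° gives AZ at -68.6° from the x-axis; with |AZ| = 10.7, Z = (-19.1, 3.76). The perpendicularity gives ZP at right angles to AZ, so ZP runs at 21.4°; with |ZP| = 26.6, P = (5.65, 13.5). The perpendicularity gives PE at right angles to ZP, so PE runs at 111°; with |PE| = 14.7, E = (0.286, 27.2). PE ⟂ EC, so EC runs at -159°; with |EC| = 8.6, C = (-7.72, 24.0). The perpendicularity gives CS at right angles to EC, so CS runs at -68.6°; with |CS| = 15.2, S = (-2.17, 9.86). Then |ZS| = |S − Z| = 18.0.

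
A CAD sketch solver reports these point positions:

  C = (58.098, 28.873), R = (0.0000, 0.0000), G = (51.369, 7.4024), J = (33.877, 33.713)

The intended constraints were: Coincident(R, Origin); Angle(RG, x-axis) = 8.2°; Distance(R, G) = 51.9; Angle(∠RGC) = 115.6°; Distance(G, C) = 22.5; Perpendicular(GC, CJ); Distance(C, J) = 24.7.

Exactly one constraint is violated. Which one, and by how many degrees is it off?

Perpendicular(GC, CJ) — off by 6.10°.

R = (0.00, 0.00) ✓; RG at 8.200° ✓; |RG| = 51.90 ✓; ∠RGC = 115.6° ✓; |GC| = 22.50 ✓; ∠(GC, CJ) = 96.10° ✗; |CJ| = 24.70 ✓.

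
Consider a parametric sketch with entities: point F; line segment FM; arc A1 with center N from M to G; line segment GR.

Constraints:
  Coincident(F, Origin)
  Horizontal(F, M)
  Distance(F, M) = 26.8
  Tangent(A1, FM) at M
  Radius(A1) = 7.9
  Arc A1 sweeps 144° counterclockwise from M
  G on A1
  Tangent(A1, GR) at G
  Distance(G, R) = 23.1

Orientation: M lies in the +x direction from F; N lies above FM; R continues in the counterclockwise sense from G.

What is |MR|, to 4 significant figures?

31.21

F is at the origin; FM is horizontal with |FM| = 26.8 and M on the +x side, so M = (26.80, 0.000). A1 meets FM tangentially, so NM is at right angles to FM, so N = M + (0, 7.9) = (26.80, 7.900). On A1, M sits at bearing -90° from N; a 144° counterclockwise sweep puts G at bearing 54°, so G = N + 7.9·(cos 54°, sin 54°) = (31.44, 14.29). Since A1 is tangent to GR there, NG ⟂ GR, so GR runs along (−sin 54°, cos 54°); with |GR| = 23.1, R = (12.76, 27.87). Then |MR| = |R − M| = 31.21.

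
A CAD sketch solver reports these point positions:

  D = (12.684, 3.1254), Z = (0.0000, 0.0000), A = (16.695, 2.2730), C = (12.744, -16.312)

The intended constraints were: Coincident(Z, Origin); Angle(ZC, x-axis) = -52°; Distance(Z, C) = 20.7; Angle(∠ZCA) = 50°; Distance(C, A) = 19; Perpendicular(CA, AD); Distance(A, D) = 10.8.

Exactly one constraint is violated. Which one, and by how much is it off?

Distance(A, D) = 10.8 — off by 6.70.

Z = (0.00, 0.00) ✓; ZC at -52.00° ✓; |ZC| = 20.70 ✓; ∠ZCA = 50.00° ✓; |CA| = 19.00 ✓; ∠(CA, AD) = 90.00° ✓; |AD| = 4.101 ✗.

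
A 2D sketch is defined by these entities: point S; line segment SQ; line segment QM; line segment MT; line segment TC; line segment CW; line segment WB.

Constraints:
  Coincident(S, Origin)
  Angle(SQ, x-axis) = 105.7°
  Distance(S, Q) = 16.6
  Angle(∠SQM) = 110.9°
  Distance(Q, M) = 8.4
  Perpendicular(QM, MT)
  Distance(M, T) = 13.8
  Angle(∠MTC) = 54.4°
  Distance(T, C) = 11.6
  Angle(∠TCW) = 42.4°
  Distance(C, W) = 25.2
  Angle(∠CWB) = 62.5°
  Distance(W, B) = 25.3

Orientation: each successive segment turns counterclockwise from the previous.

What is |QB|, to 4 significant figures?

31.55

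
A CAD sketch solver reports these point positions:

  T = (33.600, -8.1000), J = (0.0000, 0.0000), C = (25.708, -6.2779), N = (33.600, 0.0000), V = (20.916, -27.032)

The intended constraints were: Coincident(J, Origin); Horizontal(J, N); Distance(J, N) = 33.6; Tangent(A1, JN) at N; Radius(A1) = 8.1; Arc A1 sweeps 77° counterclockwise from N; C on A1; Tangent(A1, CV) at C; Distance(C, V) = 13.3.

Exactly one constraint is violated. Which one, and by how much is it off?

Distance(C, V) = 13.3 — off by 8.00.

J = (0.00, 0.00) ✓; J.y = 0.00, N.y = 0.00 ✓; |JN| = 33.60 ✓; ∠(TN, NJ) = 90.00° ✓; |TN| = 8.100 ✓; bearing(T→C) − bearing(T→N) = 77.00° ✓; |TC| = 8.100 ✓; ∠(TC, CV) = 90.00° ✓; |CV| = 21.30 ✗.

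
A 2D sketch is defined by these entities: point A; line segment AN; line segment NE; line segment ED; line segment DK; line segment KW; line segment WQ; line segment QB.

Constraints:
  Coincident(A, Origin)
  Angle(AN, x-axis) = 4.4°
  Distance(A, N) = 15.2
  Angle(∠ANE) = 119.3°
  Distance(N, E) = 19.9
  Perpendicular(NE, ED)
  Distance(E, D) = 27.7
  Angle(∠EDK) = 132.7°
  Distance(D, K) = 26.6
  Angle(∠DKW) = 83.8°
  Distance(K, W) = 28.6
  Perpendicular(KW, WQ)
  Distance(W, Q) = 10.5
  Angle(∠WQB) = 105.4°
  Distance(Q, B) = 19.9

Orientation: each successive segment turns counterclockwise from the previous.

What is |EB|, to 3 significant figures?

31.4

KW ⟂ WQ, so WQ runs at 28.6°; with |WQ| = 10.5, Q = (-3.27, 0.658). ∠WQB = 105.4° gives QB at 103° from the x-axis; with |QB| = 19.9, B = (-7.82, 20.0). Then |EB| = |B − E| = 31.4.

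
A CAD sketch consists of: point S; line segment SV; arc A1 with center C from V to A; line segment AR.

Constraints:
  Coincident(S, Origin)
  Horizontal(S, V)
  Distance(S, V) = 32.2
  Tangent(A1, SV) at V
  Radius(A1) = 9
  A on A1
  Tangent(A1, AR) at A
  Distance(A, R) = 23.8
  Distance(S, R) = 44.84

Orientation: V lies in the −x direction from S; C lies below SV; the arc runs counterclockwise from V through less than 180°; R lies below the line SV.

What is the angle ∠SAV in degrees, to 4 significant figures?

40.78°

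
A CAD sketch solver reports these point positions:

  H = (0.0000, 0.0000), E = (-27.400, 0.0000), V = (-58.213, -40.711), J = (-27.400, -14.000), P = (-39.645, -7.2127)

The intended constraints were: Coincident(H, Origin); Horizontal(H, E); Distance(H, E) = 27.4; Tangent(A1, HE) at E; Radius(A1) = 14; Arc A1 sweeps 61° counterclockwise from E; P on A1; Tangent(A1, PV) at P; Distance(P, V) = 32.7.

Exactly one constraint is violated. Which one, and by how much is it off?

Distance(P, V) = 32.7 — off by 5.60.

H = (0.00, 0.00) ✓; H.y = 0.00, E.y = 0.00 ✓; |HE| = 27.40 ✓; ∠(JE, EH) = 90.00° ✓; |JE| = 14.00 ✓; bearing(J→P) − bearing(J→E) = 61.00° ✓; |JP| = 14.00 ✓; ∠(JP, PV) = 90.00° ✓; |PV| = 38.30 ✗.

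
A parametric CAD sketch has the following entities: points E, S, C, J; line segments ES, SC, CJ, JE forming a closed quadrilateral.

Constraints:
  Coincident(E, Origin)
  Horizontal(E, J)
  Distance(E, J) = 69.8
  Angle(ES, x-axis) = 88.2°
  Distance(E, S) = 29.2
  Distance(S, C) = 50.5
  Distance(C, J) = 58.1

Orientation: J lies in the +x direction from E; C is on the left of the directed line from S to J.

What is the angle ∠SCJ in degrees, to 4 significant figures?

86.78°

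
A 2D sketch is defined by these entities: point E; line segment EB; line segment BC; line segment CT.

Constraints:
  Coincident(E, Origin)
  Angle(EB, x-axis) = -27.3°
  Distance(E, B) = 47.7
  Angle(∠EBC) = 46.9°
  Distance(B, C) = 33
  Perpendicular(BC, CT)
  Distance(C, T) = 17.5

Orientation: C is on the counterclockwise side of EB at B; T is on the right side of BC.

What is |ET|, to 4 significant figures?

52.33

E is at the origin; EB runs at -27.3° with length 47.7, so B = 47.7·(cos -27.3°, sin -27.3°) = (42.39, -21.88). ∠EBC = 46.9°, so BC runs at -27.3° + (180° − 46.9°) = 105.8° from the x-axis; with |BC| = 33.0, C = B + 33.0·(cos 105.8°, sin 105.8°) = (33.40, 9.876). BC ⟂ CT; with |CT| = 17.5 on the right of BC, T = C + 17.5·(0.9622, 0.2723) = (50.24, 14.64). Then |ET| = |T − E| = 52.33.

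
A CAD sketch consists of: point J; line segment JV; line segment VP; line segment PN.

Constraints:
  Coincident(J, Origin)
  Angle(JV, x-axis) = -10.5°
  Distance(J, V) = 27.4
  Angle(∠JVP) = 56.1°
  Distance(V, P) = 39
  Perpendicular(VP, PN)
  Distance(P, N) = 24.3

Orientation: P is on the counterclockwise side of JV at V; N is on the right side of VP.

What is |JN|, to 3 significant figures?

52.7

J is at the origin; JV runs at -10.5° with length 27.4, so V = 27.4·(cos -10.5°, sin -10.5°) = (26.9, -4.99). ∠JVP = 56.1°, so VP runs at -10.5° + (180° − 56.1°) = 113° from the x-axis; with |VP| = 39.0, P = V + 39.0·(cos 113°, sin 113°) = (11.5, 30.8). The perpendicularity gives PN at right angles to VP; with |PN| = 24.3 on the right of VP, N = P + 24.3·(0.918, 0.397) = (33.8, 40.4). Then |JN| = |N − J| = 52.7.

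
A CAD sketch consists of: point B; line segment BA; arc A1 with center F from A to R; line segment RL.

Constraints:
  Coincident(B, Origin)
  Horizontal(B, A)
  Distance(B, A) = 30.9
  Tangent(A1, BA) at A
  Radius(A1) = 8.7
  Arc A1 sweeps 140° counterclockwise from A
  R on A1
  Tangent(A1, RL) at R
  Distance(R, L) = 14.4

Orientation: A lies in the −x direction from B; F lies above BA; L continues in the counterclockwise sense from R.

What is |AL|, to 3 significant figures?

25.2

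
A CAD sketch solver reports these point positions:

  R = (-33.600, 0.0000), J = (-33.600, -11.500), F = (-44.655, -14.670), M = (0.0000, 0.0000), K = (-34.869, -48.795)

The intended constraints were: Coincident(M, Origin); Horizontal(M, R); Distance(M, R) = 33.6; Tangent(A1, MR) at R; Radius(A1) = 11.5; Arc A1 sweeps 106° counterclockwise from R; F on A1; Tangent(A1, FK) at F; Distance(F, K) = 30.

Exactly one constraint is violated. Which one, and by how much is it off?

Distance(F, K) = 30 — off by 5.50.

M = (0.00, 0.00) ✓; M.y = 0.00, R.y = 0.00 ✓; |MR| = 33.60 ✓; ∠(JR, RM) = 90.00° ✓; |JR| = 11.50 ✓; bearing(J→F) − bearing(J→R) = 106.0° ✓; |JF| = 11.50 ✓; ∠(JF, FK) = 90.00° ✓; |FK| = 35.50 ✗.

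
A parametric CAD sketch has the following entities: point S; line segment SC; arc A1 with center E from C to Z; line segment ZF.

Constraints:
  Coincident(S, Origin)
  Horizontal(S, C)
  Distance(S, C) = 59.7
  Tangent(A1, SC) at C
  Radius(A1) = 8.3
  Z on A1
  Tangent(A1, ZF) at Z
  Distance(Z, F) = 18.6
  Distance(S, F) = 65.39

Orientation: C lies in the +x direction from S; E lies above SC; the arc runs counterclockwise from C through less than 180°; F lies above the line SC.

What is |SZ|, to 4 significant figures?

68.19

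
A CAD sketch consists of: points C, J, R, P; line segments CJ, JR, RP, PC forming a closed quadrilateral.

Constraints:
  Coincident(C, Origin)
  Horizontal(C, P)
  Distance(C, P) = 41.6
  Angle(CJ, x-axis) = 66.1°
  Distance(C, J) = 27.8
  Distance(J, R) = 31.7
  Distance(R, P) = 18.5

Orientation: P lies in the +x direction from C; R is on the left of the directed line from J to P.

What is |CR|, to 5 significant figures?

46.070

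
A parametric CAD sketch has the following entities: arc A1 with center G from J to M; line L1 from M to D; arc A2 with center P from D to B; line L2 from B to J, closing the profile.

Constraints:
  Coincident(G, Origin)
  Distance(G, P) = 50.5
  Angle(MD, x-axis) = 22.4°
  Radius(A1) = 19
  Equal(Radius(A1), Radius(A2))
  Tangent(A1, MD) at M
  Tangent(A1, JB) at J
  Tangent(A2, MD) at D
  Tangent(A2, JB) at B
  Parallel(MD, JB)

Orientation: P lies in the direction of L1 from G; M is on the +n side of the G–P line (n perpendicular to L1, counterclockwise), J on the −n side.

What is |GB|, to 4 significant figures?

53.96

The slot axis is L1's direction at 22.4°, so u = (cos 22.4°, sin 22.4°) = (0.9245, 0.3811) and n = (−sin 22.4°, cos 22.4°) = (-0.3811, 0.9245). G is at the origin and P lies 50.5 along u from G, so P = 50.5·u = (46.69, 19.24). Tangency of A1 to both parallel lines with radius 19.0 puts M and J at G ± 19.0·n: M = (-7.240, 17.57), J = (7.240, -17.57). Equal radii place D and B the same way about P: D = P + 19.0·n = (39.45, 36.81), B = P − 19.0·n = (53.93, 1.678). Then |GB| = |B − G| = 53.96.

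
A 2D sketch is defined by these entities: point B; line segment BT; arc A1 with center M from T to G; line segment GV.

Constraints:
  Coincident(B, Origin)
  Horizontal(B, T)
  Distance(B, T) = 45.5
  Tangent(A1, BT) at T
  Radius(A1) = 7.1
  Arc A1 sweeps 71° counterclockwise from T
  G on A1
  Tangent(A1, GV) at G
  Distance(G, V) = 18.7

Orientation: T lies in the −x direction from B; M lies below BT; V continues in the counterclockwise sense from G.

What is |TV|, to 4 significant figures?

25.86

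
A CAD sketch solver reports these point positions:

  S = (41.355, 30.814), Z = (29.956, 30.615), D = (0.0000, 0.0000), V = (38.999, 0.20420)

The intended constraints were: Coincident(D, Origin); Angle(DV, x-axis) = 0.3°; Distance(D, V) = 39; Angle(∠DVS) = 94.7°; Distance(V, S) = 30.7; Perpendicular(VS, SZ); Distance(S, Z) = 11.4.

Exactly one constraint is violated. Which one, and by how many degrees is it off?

Perpendicular(VS, SZ) — off by 5.40°.

D = (0.00, 0.00) ✓; DV at 0.3000° ✓; |DV| = 39.00 ✓; ∠DVS = 94.70° ✓; |VS| = 30.70 ✓; ∠(VS, SZ) = 95.40° ✗; |SZ| = 11.40 ✓.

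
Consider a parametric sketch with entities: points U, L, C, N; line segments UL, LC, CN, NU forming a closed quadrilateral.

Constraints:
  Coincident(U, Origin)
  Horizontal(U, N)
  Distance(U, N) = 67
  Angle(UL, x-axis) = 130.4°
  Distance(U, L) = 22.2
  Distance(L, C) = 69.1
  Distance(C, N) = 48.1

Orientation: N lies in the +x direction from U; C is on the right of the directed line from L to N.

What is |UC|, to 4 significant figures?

46.93

U is at the origin; U and N share the same y with |UN| = 67.0 and N in +x, so N = (67.0, 0). UL runs at 130.4° with |UL| = 22.2, so L = (-14.39, 16.91). C is determined by |LC| = 69.1 and |CN| = 48.1 together: it lies at the intersection of circle(L, 69.1) and circle(N, 48.1). With |LN| = 83.13, the foot of the radical line on LN is 56.37 from L and the perpendicular offset is √(69.1² − 56.37²) = 39.97. Taking the right-of-LN solution: C = (32.67, -33.69).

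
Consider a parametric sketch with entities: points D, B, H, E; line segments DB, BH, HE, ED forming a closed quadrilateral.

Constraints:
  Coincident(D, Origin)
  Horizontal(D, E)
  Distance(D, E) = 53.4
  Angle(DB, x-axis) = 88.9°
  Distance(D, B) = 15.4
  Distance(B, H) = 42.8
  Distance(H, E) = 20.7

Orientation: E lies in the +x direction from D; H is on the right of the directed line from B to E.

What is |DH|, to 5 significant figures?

36.337

D is at the origin; DE is horizontal with |DE| = 53.4 and E in +x, so E = (53.4, 0). DB runs at 88.9° with |DB| = 15.4, so B = (0.29564, 15.397). H is determined by |BH| = 42.8 and |HE| = 20.7 together: it lies at the intersection of circle(B, 42.8) and circle(E, 20.7). With |BE| = 55.291, the foot of the radical line on BE is 40.336 from B and the perpendicular offset is √(42.8² − 40.336²) = 14.312. Taking the right-of-BE solution: H = (35.051, -9.5811).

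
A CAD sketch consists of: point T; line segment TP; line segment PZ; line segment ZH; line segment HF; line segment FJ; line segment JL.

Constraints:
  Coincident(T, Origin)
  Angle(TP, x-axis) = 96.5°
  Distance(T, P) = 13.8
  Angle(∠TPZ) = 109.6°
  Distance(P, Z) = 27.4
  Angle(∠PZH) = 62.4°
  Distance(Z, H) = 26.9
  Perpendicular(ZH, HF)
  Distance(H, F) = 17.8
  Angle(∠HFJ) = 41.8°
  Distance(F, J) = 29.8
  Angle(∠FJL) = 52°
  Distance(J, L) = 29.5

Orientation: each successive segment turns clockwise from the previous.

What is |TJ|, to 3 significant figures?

33.0

T is at the origin; TP runs at 96.5° with length 13.8, so P = (-1.56, 13.7). ∠TPZ = 109.6° gives PZ at 26.1° from the x-axis; with |PZ| = 27.4, Z = (23.0, 25.8). ∠PZH = 62.4° gives ZH at -91.5° from the x-axis; with |ZH| = 26.9, H = (22.3, -1.13). The perpendicularity gives HF at right angles to ZH, so HF runs at 178°; with |HF| = 17.8, F = (4.55, -0.659). ∠HFJ = 41.8° gives FJ at 40.3° from the x-axis; with |FJ| = 29.8, J = (27.3, 18.6). Then |TJ| = |J − T| = 33.0.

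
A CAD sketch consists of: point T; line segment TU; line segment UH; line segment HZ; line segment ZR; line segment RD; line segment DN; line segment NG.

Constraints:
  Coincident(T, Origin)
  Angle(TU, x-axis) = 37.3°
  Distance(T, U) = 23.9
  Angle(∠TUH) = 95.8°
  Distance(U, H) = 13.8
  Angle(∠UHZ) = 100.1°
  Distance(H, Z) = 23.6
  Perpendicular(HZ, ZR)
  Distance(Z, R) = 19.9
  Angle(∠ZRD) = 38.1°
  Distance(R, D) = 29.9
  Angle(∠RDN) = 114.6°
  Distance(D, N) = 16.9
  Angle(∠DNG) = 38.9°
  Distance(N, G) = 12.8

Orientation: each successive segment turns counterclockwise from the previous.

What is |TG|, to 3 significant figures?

26.7

T is at the origin; TU runs at 37.3° with length 23.9, so U = (19.0, 14.5). ∠TUH = 95.8° gives UH at 122° from the x-axis; with |UH| = 13.8, H = (11.8, 26.2). ∠UHZ = 100.1° gives HZ at -159° from the x-axis; with |HZ| = 23.6, Z = (-10.2, 17.6). The perpendicularity gives ZR at right angles to HZ, so ZR runs at -68.6°; with |ZR| = 19.9, R = (-2.91, -0.890). ∠ZRD = 38.1° gives RD at 73.3° from the x-axis; with |RD| = 29.9, D = (5.68, 27.7). ∠RDN = 114.6° gives DN at 139° from the x-axis; with |DN| = 16.9, N = (-7.01, 38.9). ∠DNG = 38.9° gives NG at -80.2° from the x-axis; with |NG| = 12.8, G = (-4.84, 26.3). Then |TG| = |G − T| = 26.7.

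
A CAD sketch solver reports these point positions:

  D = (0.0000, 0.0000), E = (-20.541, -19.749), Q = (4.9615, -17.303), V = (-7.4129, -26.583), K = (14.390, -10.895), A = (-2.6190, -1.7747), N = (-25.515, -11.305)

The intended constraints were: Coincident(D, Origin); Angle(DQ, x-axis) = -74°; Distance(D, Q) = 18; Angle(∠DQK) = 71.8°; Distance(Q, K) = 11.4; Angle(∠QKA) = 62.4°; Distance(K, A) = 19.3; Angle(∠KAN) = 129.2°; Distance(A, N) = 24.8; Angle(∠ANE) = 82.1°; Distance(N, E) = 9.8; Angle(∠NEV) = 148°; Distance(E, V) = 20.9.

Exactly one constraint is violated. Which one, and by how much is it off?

Distance(E, V) = 20.9 — off by 6.10.

D = (0.00, 0.00) ✓; DQ at -74.00° ✓; |DQ| = 18.00 ✓; ∠DQK = 71.80° ✓; |QK| = 11.40 ✓; ∠QKA = 62.40° ✓; |KA| = 19.30 ✓; ∠KAN = 129.2° ✓; |AN| = 24.80 ✓; ∠ANE = 82.10° ✓; |NE| = 9.800 ✓; ∠NEV = 148.0° ✓; |EV| = 14.80 ✗.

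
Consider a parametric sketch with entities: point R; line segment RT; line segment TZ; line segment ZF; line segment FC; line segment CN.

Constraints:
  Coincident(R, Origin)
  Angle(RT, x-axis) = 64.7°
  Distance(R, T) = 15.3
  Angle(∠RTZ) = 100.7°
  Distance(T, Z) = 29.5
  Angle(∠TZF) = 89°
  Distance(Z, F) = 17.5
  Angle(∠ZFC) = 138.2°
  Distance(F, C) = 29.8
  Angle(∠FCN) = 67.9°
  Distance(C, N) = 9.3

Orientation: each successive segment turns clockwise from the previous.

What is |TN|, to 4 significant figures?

31.34

R is at the origin; RT runs at 64.7° with length 15.3, so T = (6.539, 13.83). ∠RTZ = 100.7° gives TZ at -14.60° from the x-axis; with |TZ| = 29.5, Z = (35.09, 6.396). ∠TZF = 89.0° gives ZF at -105.6° from the x-axis; with |ZF| = 17.5, F = (30.38, -10.46). ∠ZFC = 138.2° gives FC at -147.4° from the x-axis; with |FC| = 29.8, C = (5.275, -26.51). ∠FCN = 67.9° gives CN at 100.5° from the x-axis; with |CN| = 9.3, N = (3.580, -17.37). Then |TN| = |N − T| = 31.34.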